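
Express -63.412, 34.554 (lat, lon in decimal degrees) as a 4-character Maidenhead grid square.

Offset from 180°W / 90°S: lon 214.55°, lat 26.59°.
Field (20°×10°, letters A–R): 214.55/20 → 10 → K, 26.59/10 → 2 → C; chars KC.
Square (2°×1°, digits 0–9): 14.55/2 → 7, 6.59/1 → 6; chars 76.

KC76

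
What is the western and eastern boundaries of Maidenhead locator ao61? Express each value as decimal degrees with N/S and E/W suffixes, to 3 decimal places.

168.000° W, 166.000° W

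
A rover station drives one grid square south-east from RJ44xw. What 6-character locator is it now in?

RJ54av

Longitude subsquare x = 23; +1 → 24, wraps to 0 = a, carry into square.
Longitude square 4; +1 → 5.
Latitude subsquare w = 22; −1 → 21 = v.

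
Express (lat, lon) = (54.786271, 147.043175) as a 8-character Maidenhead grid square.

QO34ms58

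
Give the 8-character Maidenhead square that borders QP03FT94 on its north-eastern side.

Longitude extended square 9; +1 → 10, wraps to 0, carry into subsquare.
Longitude subsquare f = 5; +1 → 6 = g.
Latitude extended square 4; +1 → 5.

QP03gt05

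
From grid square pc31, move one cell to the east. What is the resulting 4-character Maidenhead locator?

PC41

Longitude square 3; +1 → 4.
The latitude characters are unchanged.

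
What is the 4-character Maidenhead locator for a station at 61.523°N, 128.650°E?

Add 180° to longitude and 90° to latitude: 308.65, 151.52.
Field (20°×10°, letters A–R): 308.65/20 → 15 → P, 151.52/10 → 15 → P; chars PP.
Square (2°×1°, digits 0–9): 8.65/2 → 4, 1.52/1 → 1; chars 41.

PP41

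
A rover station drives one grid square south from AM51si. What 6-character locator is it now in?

AM51sh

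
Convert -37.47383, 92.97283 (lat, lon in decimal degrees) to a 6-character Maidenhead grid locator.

NF62lm

Offset from 180°W / 90°S: lon 272.9728°, lat 52.5262°.
Field (20°×10°, letters A–R): lon ⌊272.9728/20⌋ = 13 → N; lat ⌊52.5262/10⌋ = 5 → F.
Square (2°×1°, digits 0–9): lon ⌊12.9728/2⌋ = 6; lat ⌊2.5262/1⌋ = 2.
Subsquare (5′×2.5′, letters a–x): lon ⌊0.9728/0.0833333⌋ = 11 → l; lat ⌊0.5262/0.0416667⌋ = 12 → m.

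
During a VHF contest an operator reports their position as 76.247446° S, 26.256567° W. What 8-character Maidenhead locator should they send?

Offset from 180°W / 90°S: lon 153.74343°, lat 13.75255°.
Field: lon ⌊153.74343/20⌋ = 7 → H; lat ⌊13.75255/10⌋ = 1 → B.
Square: lon ⌊13.74343/2⌋ = 6; lat ⌊3.75255/1⌋ = 3.
Subsquare: lon ⌊1.74343/0.0833333⌋ = 20 → u; lat ⌊0.75255/0.0416667⌋ = 18 → s.
Extended square: lon ⌊0.07677/0.00833333⌋ = 9; lat ⌊0.00255/0.00416667⌋ = 0.

HB63us90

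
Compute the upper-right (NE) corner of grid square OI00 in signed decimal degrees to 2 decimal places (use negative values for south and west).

-9.00, 102.00

Field O=14, I=8: +14·20° lon, +8·10° lat → SW at lon 100°, lat -10°.
Square 0, 0: +0·2° lon, +0·1° lat → SW at lon 100°, lat -10°.
Cell spans 2° lon × 1° lat. NE corner is SW corner plus one full cell.
latitude -9.00, longitude 102.00.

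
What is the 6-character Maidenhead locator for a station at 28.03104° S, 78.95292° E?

MG91lx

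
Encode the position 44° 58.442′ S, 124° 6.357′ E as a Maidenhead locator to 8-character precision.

Shift to the Maidenhead origin (180°W, 90°S): lon 304.10595, lat 45.02597.
Field: 304.10595/20 → 15 → P, 45.02597/10 → 4 → E; chars PE.
Square: 4.10595/2 → 2, 5.02597/1 → 5; chars 25.
Subsquare: 0.10595/0.0833333 → 1 → b, 0.02597/0.0416667 → 0 → a; chars ba.
Extended square: 0.02262/0.00833333 → 2, 0.02597/0.00416667 → 6; chars 26.

PE25ba26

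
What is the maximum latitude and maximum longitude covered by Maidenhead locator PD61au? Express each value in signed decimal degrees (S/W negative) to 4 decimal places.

Field P=15, D=3: +15·20° lon, +3·10° lat → SW at lon 120°, lat -60°.
Square 6, 1: +6·2° lon, +1·1° lat → SW at lon 132°, lat -59°.
Subsquare a=0, u=20: +0·0.0833333° lon, +20·0.0416667° lat → SW at lon 132°, lat -58.1667°.
Cell spans 0.0833333° lon × 0.0416667° lat. NE corner is SW corner plus one full cell.
latitude -58.1250, longitude 132.0833.

-58.1250, 132.0833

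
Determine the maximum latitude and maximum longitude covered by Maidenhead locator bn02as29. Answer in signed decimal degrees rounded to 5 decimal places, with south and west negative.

Field B=1, N=13: +1·20° lon, +13·10° lat → SW at lon -160°, lat 40°.
Square 0, 2: +0·2° lon, +2·1° lat → SW at lon -160°, lat 42°.
Subsquare a=0, s=18: +0·0.0833333° lon, +18·0.0416667° lat → SW at lon -160°, lat 42.75°.
Extended square 2, 9: +2·0.00833333° lon, +9·0.00416667° lat → SW at lon -159.983°, lat 42.7875°.
Cell spans 0.00833333° lon × 0.00416667° lat. NE corner is SW corner plus one full cell.
latitude 42.79167, longitude -159.97500.

42.79167, -159.97500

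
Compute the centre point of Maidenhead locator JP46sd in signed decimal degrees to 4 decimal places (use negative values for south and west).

Field J=9, P=15: +9·20° lon, +15·10° lat → SW at lon 0°, lat 60°.
Square 4, 6: +4·2° lon, +6·1° lat → SW at lon 8°, lat 66°.
Subsquare s=18, d=3: +18·0.0833333° lon, +3·0.0416667° lat → SW at lon 9.5°, lat 66.125°.
Cell spans 0.0833333° lon × 0.0416667° lat. Centre is SW corner plus half of each.
latitude 66.1458, longitude 9.5417.

66.1458, 9.5417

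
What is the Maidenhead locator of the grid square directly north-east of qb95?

Longitude square 9; +1 → 10, wraps to 0, carry into field.
Longitude field Q = 16; +1 → 17 = R.
Latitude square 5; +1 → 6.

RB06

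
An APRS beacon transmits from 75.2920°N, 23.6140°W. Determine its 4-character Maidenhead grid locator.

HQ85

Shift to the Maidenhead origin (180°W, 90°S): lon 156.39, lat 165.29.
Field (20°×10°, letters A–R): lon ⌊156.39/20⌋ = 7 → H; lat ⌊165.29/10⌋ = 16 → Q.
Square (2°×1°, digits 0–9): lon ⌊16.39/2⌋ = 8; lat ⌊5.29/1⌋ = 5.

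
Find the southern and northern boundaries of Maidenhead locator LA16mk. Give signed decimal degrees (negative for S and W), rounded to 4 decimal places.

Field L=11, A=0: +11·20° lon, +0·10° lat → SW at lon 40°, lat -90°.
Square 1, 6: +1·2° lon, +6·1° lat → SW at lon 42°, lat -84°.
Subsquare m=12, k=10: +12·0.0833333° lon, +10·0.0416667° lat → SW at lon 43°, lat -83.5833°.
Cell spans 0.0833333° lon × 0.0416667° lat.
south -83.5833, north -83.5417.

-83.5833, -83.5417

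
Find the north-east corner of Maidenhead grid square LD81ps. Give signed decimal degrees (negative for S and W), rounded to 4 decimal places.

-58.2083, 57.3333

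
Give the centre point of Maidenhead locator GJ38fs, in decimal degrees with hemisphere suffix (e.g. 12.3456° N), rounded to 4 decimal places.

8.7708° N, 53.5417° W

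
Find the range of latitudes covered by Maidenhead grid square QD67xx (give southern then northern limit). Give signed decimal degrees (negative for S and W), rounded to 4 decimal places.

Field Q=16, D=3: +16·20° lon, +3·10° lat → SW at lon 140°, lat -60°.
Square 6, 7: +6·2° lon, +7·1° lat → SW at lon 152°, lat -53°.
Subsquare x=23, x=23: +23·0.0833333° lon, +23·0.0416667° lat → SW at lon 153.917°, lat -52.0417°.
Cell spans 0.0833333° lon × 0.0416667° lat.
south -52.0417, north -52.0000.

-52.0417, -52.0000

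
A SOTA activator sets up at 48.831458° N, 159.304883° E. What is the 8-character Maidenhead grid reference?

Shift to the Maidenhead origin (180°W, 90°S): lon 339.30488, lat 138.83146.
Field: 339.30488/20 → 16 → Q, 138.83146/10 → 13 → N; chars QN.
Square: 19.30488/2 → 9, 8.83146/1 → 8; chars 98.
Subsquare: 1.30488/0.0833333 → 15 → p, 0.83146/0.0416667 → 19 → t; chars pt.
Extended square: 0.05488/0.00833333 → 6, 0.03979/0.00416667 → 9; chars 69.

QN98pt69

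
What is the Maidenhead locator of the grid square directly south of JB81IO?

Latitude subsquare o = 14; −1 → 13 = n.
The longitude characters are unchanged.

JB81in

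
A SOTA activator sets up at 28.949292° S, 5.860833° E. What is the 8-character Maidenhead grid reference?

Add 180° to longitude and 90° to latitude: 185.86083, 61.05071.
Field: lon ⌊185.86083/20⌋ = 9 → J; lat ⌊61.05071/10⌋ = 6 → G.
Square: lon ⌊5.86083/2⌋ = 2; lat ⌊1.05071/1⌋ = 1.
Subsquare: lon ⌊1.86083/0.0833333⌋ = 22 → w; lat ⌊0.05071/0.0416667⌋ = 1 → b.
Extended square: lon ⌊0.02750/0.00833333⌋ = 3; lat ⌊0.00904/0.00416667⌋ = 2.

JG21wb32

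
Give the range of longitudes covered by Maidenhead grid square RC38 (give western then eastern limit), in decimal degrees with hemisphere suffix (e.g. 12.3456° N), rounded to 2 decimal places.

166.00° E, 168.00° E

Field R=17, C=2: +17·20° lon, +2·10° lat → SW at lon 160°, lat -70°.
Square 3, 8: +3·2° lon, +8·1° lat → SW at lon 166°, lat -62°.
Cell spans 2° lon × 1° lat.
west 166.00° E, east 168.00° E.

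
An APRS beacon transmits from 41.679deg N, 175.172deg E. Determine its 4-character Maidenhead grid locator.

Add 180° to longitude and 90° to latitude: 355.17, 131.68.
Field: 355.17/20 → 17 → R, 131.68/10 → 13 → N; chars RN.
Square: 15.17/2 → 7, 1.68/1 → 1; chars 71.

RN71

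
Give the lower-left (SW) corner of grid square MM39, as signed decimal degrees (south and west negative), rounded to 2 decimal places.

39.00, 66.00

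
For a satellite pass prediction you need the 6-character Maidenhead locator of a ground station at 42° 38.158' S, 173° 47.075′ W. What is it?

Offset from 180°W / 90°S: lon 6.2154°, lat 47.3640°.
Field: 6.2154/20 → 0 → A, 47.3640/10 → 4 → E; chars AE.
Square: 6.2154/2 → 3, 7.3640/1 → 7; chars 37.
Subsquare: 0.2154/0.0833333 → 2 → c, 0.3640/0.0416667 → 8 → i; chars ci.

AE37ci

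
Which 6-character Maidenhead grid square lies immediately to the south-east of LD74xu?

Longitude subsquare x = 23; +1 → 24, wraps to 0 = a, carry into square.
Longitude square 7; +1 → 8.
Latitude subsquare u = 20; −1 → 19 = t.

LD84at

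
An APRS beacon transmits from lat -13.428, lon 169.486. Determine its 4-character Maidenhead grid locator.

RH46

Shift to the Maidenhead origin (180°W, 90°S): lon 349.49, lat 76.57.
Field (20°×10°, letters A–R): lon ⌊349.49/20⌋ = 17 → R; lat ⌊76.57/10⌋ = 7 → H.
Square (2°×1°, digits 0–9): lon ⌊9.49/2⌋ = 4; lat ⌊6.57/1⌋ = 6.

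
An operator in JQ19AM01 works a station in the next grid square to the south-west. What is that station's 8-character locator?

JQ09xm90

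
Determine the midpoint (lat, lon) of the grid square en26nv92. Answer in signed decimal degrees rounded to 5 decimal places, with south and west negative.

Field E=4, N=13: +4·20° lon, +13·10° lat → SW at lon -100°, lat 40°.
Square 2, 6: +2·2° lon, +6·1° lat → SW at lon -96°, lat 46°.
Subsquare n=13, v=21: +13·0.0833333° lon, +21·0.0416667° lat → SW at lon -94.9167°, lat 46.875°.
Extended square 9, 2: +9·0.00833333° lon, +2·0.00416667° lat → SW at lon -94.8417°, lat 46.8833°.
Cell spans 0.00833333° lon × 0.00416667° lat. Centre is SW corner plus half of each.
latitude 46.88542, longitude -94.83750.

46.88542, -94.83750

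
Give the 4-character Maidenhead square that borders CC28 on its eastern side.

CC38

Longitude square 2; +1 → 3.
The latitude characters are unchanged.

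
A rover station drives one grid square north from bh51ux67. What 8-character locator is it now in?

Latitude extended square 7; +1 → 8.
The longitude characters are unchanged.

BH51ux68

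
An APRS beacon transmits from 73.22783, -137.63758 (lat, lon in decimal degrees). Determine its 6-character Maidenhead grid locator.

Shift to the Maidenhead origin (180°W, 90°S): lon 42.3624, lat 163.2278.
Field: 42.3624/20 → 2 → C, 163.2278/10 → 16 → Q; chars CQ.
Square: 2.3624/2 → 1, 3.2278/1 → 3; chars 13.
Subsquare: 0.3624/0.0833333 → 4 → e, 0.2278/0.0416667 → 5 → f; chars ef.

CQ13ef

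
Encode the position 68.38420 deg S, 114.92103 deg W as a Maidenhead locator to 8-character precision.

DC21mo97

Offset from 180°W / 90°S: lon 65.07897°, lat 21.61580°.
Field: lon ⌊65.07897/20⌋ = 3 → D; lat ⌊21.61580/10⌋ = 2 → C.
Square: lon ⌊5.07897/2⌋ = 2; lat ⌊1.61580/1⌋ = 1.
Subsquare: lon ⌊1.07897/0.0833333⌋ = 12 → m; lat ⌊0.61580/0.0416667⌋ = 14 → o.
Extended square: lon ⌊0.07897/0.00833333⌋ = 9; lat ⌊0.03247/0.00416667⌋ = 7.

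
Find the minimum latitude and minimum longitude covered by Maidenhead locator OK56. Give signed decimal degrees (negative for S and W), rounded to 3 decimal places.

Field O=14, K=10: +14·20° lon, +10·10° lat → SW at lon 100°, lat 10°.
Square 5, 6: +5·2° lon, +6·1° lat → SW at lon 110°, lat 16°.
latitude 16.000, longitude 110.000.

16.000, 110.000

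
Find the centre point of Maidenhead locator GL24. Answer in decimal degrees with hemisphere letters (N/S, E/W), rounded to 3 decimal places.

24.500° N, 55.000° W

Field G=6, L=11: +6·20° lon, +11·10° lat → SW at lon -60°, lat 20°.
Square 2, 4: +2·2° lon, +4·1° lat → SW at lon -56°, lat 24°.
Cell spans 2° lon × 1° lat. Centre is SW corner plus half of each.
latitude 24.500° N, longitude 55.000° W.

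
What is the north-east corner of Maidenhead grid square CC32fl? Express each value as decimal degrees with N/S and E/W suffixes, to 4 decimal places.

67.5000° S, 133.5000° W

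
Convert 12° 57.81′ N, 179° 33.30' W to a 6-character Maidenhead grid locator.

AK02fx

Add 180° to longitude and 90° to latitude: 0.4450, 102.9635.
Field (20°×10°, letters A–R): 0.4450/20 → 0 → A, 102.9635/10 → 10 → K; chars AK.
Square (2°×1°, digits 0–9): 0.4450/2 → 0, 2.9635/1 → 2; chars 02.
Subsquare (5′×2.5′, letters a–x): 0.4450/0.0833333 → 5 → f, 0.9635/0.0416667 → 23 → x; chars fx.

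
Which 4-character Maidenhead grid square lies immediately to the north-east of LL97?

ML08

Longitude square 9; +1 → 10, wraps to 0, carry into field.
Longitude field L = 11; +1 → 12 = M.
Latitude square 7; +1 → 8.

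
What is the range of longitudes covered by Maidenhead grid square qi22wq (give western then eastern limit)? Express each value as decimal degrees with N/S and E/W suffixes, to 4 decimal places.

145.8333° E, 145.9167° E

Field Q=16, I=8: +16·20° lon, +8·10° lat → SW at lon 140°, lat -10°.
Square 2, 2: +2·2° lon, +2·1° lat → SW at lon 144°, lat -8°.
Subsquare w=22, q=16: +22·0.0833333° lon, +16·0.0416667° lat → SW at lon 145.833°, lat -7.33333°.
Cell spans 0.0833333° lon × 0.0416667° lat.
west 145.8333° E, east 145.9167° E.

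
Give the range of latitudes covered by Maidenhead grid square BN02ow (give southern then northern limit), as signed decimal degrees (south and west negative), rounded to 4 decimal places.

42.9167, 42.9583

Field B=1, N=13: +1·20° lon, +13·10° lat → SW at lon -160°, lat 40°.
Square 0, 2: +0·2° lon, +2·1° lat → SW at lon -160°, lat 42°.
Subsquare o=14, w=22: +14·0.0833333° lon, +22·0.0416667° lat → SW at lon -158.833°, lat 42.9167°.
Cell spans 0.0833333° lon × 0.0416667° lat.
south 42.9167, north 42.9583.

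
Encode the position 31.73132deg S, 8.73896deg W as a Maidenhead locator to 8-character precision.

IF58pg14

Offset from 180°W / 90°S: lon 171.26104°, lat 58.26868°.
Field (20°×10°, letters A–R): lon ⌊171.26104/20⌋ = 8 → I; lat ⌊58.26868/10⌋ = 5 → F.
Square (2°×1°, digits 0–9): lon ⌊11.26104/2⌋ = 5; lat ⌊8.26868/1⌋ = 8.
Subsquare (5′×2.5′, letters a–x): lon ⌊1.26104/0.0833333⌋ = 15 → p; lat ⌊0.26868/0.0416667⌋ = 6 → g.
Extended square (30″×15″, digits 0–9): lon ⌊0.01104/0.00833333⌋ = 1; lat ⌊0.01868/0.00416667⌋ = 4.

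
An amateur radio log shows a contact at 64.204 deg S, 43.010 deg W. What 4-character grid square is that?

GC85

Add 180° to longitude and 90° to latitude: 136.99, 25.80.
Field: lon ⌊136.99/20⌋ = 6 → G; lat ⌊25.80/10⌋ = 2 → C.
Square: lon ⌊16.99/2⌋ = 8; lat ⌊5.80/1⌋ = 5.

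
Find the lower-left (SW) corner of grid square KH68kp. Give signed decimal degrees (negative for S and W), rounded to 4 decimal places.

Field K=10, H=7: +10·20° lon, +7·10° lat → SW at lon 20°, lat -20°.
Square 6, 8: +6·2° lon, +8·1° lat → SW at lon 32°, lat -12°.
Subsquare k=10, p=15: +10·0.0833333° lon, +15·0.0416667° lat → SW at lon 32.8333°, lat -11.375°.
latitude -11.3750, longitude 32.8333.

-11.3750, 32.8333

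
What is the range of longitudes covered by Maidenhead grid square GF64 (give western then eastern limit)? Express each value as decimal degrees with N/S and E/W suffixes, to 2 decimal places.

48.00° W, 46.00° W

Field G=6, F=5: +6·20° lon, +5·10° lat → SW at lon -60°, lat -40°.
Square 6, 4: +6·2° lon, +4·1° lat → SW at lon -48°, lat -36°.
Cell spans 2° lon × 1° lat.
west 48.00° W, east 46.00° W.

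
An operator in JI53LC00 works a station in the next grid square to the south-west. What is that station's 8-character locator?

JI53kb99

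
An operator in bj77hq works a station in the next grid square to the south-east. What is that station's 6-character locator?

BJ77ip

Longitude subsquare h = 7; +1 → 8 = i.
Latitude subsquare q = 16; −1 → 15 = p.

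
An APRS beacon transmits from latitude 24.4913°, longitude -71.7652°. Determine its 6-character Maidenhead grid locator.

Shift to the Maidenhead origin (180°W, 90°S): lon 108.2348, lat 114.4913.
Field: lon ⌊108.2348/20⌋ = 5 → F; lat ⌊114.4913/10⌋ = 11 → L.
Square: lon ⌊8.2348/2⌋ = 4; lat ⌊4.4913/1⌋ = 4.
Subsquare: lon ⌊0.2348/0.0833333⌋ = 2 → c; lat ⌊0.4913/0.0416667⌋ = 11 → l.

FL44cl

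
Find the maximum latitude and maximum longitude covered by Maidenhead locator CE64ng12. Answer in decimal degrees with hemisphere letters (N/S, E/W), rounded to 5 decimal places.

45.73750° S, 126.90000° W

Field C=2, E=4: +2·20° lon, +4·10° lat → SW at lon -140°, lat -50°.
Square 6, 4: +6·2° lon, +4·1° lat → SW at lon -128°, lat -46°.
Subsquare n=13, g=6: +13·0.0833333° lon, +6·0.0416667° lat → SW at lon -126.917°, lat -45.75°.
Extended square 1, 2: +1·0.00833333° lon, +2·0.00416667° lat → SW at lon -126.908°, lat -45.7417°.
Cell spans 0.00833333° lon × 0.00416667° lat. NE corner is SW corner plus one full cell.
latitude 45.73750° S, longitude 126.90000° W.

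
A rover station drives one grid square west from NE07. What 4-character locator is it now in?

Longitude square 0; −1 → -1, wraps to 9, carry into field.
Longitude field N = 13; −1 → 12 = M.
The latitude characters are unchanged.

ME97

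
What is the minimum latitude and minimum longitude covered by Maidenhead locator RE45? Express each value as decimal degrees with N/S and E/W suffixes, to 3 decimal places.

Field R=17, E=4: +17·20° lon, +4·10° lat → SW at lon 160°, lat -50°.
Square 4, 5: +4·2° lon, +5·1° lat → SW at lon 168°, lat -45°.
latitude 45.000° S, longitude 168.000° E.

45.000° S, 168.000° E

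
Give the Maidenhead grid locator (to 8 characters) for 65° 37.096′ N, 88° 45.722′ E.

NP45jo18

Add 180° to longitude and 90° to latitude: 268.76203, 155.61827.
Field: 268.76203/20 → 13 → N, 155.61827/10 → 15 → P; chars NP.
Square: 8.76203/2 → 4, 5.61827/1 → 5; chars 45.
Subsquare: 0.76203/0.0833333 → 9 → j, 0.61827/0.0416667 → 14 → o; chars jo.
Extended square: 0.01203/0.00833333 → 1, 0.03493/0.00416667 → 8; chars 18.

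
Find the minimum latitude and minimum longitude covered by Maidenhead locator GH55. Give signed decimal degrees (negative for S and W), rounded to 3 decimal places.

-15.000, -50.000

Field G=6, H=7: +6·20° lon, +7·10° lat → SW at lon -60°, lat -20°.
Square 5, 5: +5·2° lon, +5·1° lat → SW at lon -50°, lat -15°.
latitude -15.000, longitude -50.000.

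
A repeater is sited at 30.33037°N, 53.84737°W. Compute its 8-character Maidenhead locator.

GM30bh89

Offset from 180°W / 90°S: lon 126.15263°, lat 120.33037°.
Field: lon ⌊126.15263/20⌋ = 6 → G; lat ⌊120.33037/10⌋ = 12 → M.
Square: lon ⌊6.15263/2⌋ = 3; lat ⌊0.33037/1⌋ = 0.
Subsquare: lon ⌊0.15263/0.0833333⌋ = 1 → b; lat ⌊0.33037/0.0416667⌋ = 7 → h.
Extended square: lon ⌊0.06930/0.00833333⌋ = 8; lat ⌊0.03870/0.00416667⌋ = 9.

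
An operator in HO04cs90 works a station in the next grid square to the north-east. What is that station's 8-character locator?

Longitude extended square 9; +1 → 10, wraps to 0, carry into subsquare.
Longitude subsquare c = 2; +1 → 3 = d.
Latitude extended square 0; +1 → 1.

HO04ds01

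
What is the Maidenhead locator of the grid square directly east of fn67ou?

FN67pu

Longitude subsquare o = 14; +1 → 15 = p.
The latitude characters are unchanged.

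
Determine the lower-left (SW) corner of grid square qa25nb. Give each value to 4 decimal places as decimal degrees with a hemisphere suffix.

Field Q=16, A=0: +16·20° lon, +0·10° lat → SW at lon 140°, lat -90°.
Square 2, 5: +2·2° lon, +5·1° lat → SW at lon 144°, lat -85°.
Subsquare n=13, b=1: +13·0.0833333° lon, +1·0.0416667° lat → SW at lon 145.083°, lat -84.9583°.
latitude 84.9583° S, longitude 145.0833° E.

84.9583° S, 145.0833° E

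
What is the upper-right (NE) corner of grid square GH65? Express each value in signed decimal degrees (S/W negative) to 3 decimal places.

Field G=6, H=7: +6·20° lon, +7·10° lat → SW at lon -60°, lat -20°.
Square 6, 5: +6·2° lon, +5·1° lat → SW at lon -48°, lat -15°.
Cell spans 2° lon × 1° lat. NE corner is SW corner plus one full cell.
latitude -14.000, longitude -46.000.

-14.000, -46.000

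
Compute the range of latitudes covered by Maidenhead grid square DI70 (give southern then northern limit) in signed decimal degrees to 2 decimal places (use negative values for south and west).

-10.00, -9.00

Field D=3, I=8: +3·20° lon, +8·10° lat → SW at lon -120°, lat -10°.
Square 7, 0: +7·2° lon, +0·1° lat → SW at lon -106°, lat -10°.
Cell spans 2° lon × 1° lat.
south -10.00, north -9.00.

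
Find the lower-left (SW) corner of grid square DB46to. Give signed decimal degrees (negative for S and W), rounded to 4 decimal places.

-73.4167, -110.4167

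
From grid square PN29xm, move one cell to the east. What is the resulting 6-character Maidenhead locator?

PN39am

Longitude subsquare x = 23; +1 → 24, wraps to 0 = a, carry into square.
Longitude square 2; +1 → 3.
The latitude characters are unchanged.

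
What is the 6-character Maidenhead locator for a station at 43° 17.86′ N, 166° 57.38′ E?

RN33lh

Offset from 180°W / 90°S: lon 346.9563°, lat 133.2977°.
Field: 346.9563/20 → 17 → R, 133.2977/10 → 13 → N; chars RN.
Square: 6.9563/2 → 3, 3.2977/1 → 3; chars 33.
Subsquare: 0.9563/0.0833333 → 11 → l, 0.2977/0.0416667 → 7 → h; chars lh.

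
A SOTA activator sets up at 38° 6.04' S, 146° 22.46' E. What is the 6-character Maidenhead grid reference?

QF31ev

Add 180° to longitude and 90° to latitude: 326.3743, 51.8993.
Field: lon ⌊326.3743/20⌋ = 16 → Q; lat ⌊51.8993/10⌋ = 5 → F.
Square: lon ⌊6.3743/2⌋ = 3; lat ⌊1.8993/1⌋ = 1.
Subsquare: lon ⌊0.3743/0.0833333⌋ = 4 → e; lat ⌊0.8993/0.0416667⌋ = 21 → v.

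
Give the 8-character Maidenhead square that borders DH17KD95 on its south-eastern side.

Longitude extended square 9; +1 → 10, wraps to 0, carry into subsquare.
Longitude subsquare k = 10; +1 → 11 = l.
Latitude extended square 5; −1 → 4.

DH17ld04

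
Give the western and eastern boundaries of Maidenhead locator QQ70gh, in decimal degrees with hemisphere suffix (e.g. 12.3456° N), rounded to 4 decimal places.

154.5000° E, 154.5833° E

Field Q=16, Q=16: +16·20° lon, +16·10° lat → SW at lon 140°, lat 70°.
Square 7, 0: +7·2° lon, +0·1° lat → SW at lon 154°, lat 70°.
Subsquare g=6, h=7: +6·0.0833333° lon, +7·0.0416667° lat → SW at lon 154.5°, lat 70.2917°.
Cell spans 0.0833333° lon × 0.0416667° lat.
west 154.5000° E, east 154.5833° E.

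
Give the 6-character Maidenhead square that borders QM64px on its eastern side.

QM64qx

Longitude subsquare p = 15; +1 → 16 = q.
The latitude characters are unchanged.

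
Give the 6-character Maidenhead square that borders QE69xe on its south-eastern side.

QE79ad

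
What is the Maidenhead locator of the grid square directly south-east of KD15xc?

KD25ab

Longitude subsquare x = 23; +1 → 24, wraps to 0 = a, carry into square.
Longitude square 1; +1 → 2.
Latitude subsquare c = 2; −1 → 1 = b.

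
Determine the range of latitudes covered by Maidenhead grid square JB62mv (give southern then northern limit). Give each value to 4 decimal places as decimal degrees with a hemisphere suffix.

Field J=9, B=1: +9·20° lon, +1·10° lat → SW at lon 0°, lat -80°.
Square 6, 2: +6·2° lon, +2·1° lat → SW at lon 12°, lat -78°.
Subsquare m=12, v=21: +12·0.0833333° lon, +21·0.0416667° lat → SW at lon 13°, lat -77.125°.
Cell spans 0.0833333° lon × 0.0416667° lat.
south 77.1250° S, north 77.0833° S.

77.1250° S, 77.0833° S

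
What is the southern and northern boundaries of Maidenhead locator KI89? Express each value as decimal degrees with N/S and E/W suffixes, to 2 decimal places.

Field K=10, I=8: +10·20° lon, +8·10° lat → SW at lon 20°, lat -10°.
Square 8, 9: +8·2° lon, +9·1° lat → SW at lon 36°, lat -1°.
Cell spans 2° lon × 1° lat.
south 1.00° S, north 0.00° N.

1.00° S, 0.00° N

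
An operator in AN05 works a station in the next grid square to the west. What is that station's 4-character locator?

Longitude square 0; −1 → -1, wraps to 9, carry into field.
Longitude field A = 0; −1 → -1, wraps to 17 = R, wrapping around the antimeridian.
The latitude characters are unchanged.

RN95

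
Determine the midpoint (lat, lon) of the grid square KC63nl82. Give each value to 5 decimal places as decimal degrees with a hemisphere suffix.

Field K=10, C=2: +10·20° lon, +2·10° lat → SW at lon 20°, lat -70°.
Square 6, 3: +6·2° lon, +3·1° lat → SW at lon 32°, lat -67°.
Subsquare n=13, l=11: +13·0.0833333° lon, +11·0.0416667° lat → SW at lon 33.0833°, lat -66.5417°.
Extended square 8, 2: +8·0.00833333° lon, +2·0.00416667° lat → SW at lon 33.15°, lat -66.5333°.
Cell spans 0.00833333° lon × 0.00416667° lat. Centre is SW corner plus half of each.
latitude 66.53125° S, longitude 33.15417° E.

66.53125° S, 33.15417° E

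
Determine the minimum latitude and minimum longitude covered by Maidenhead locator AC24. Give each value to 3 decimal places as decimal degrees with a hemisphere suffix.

66.000° S, 176.000° W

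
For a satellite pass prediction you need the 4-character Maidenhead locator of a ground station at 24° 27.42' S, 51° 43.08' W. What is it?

Shift to the Maidenhead origin (180°W, 90°S): lon 128.28, lat 65.54.
Field: lon ⌊128.28/20⌋ = 6 → G; lat ⌊65.54/10⌋ = 6 → G.
Square: lon ⌊8.28/2⌋ = 4; lat ⌊5.54/1⌋ = 5.

GG45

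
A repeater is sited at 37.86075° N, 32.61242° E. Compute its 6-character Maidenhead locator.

KM67hu

Offset from 180°W / 90°S: lon 212.6124°, lat 127.8607°.
Field: 212.6124/20 → 10 → K, 127.8607/10 → 12 → M; chars KM.
Square: 12.6124/2 → 6, 7.8607/1 → 7; chars 67.
Subsquare: 0.6124/0.0833333 → 7 → h, 0.8607/0.0416667 → 20 → u; chars hu.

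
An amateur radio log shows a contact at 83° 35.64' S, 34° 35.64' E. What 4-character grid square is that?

KA76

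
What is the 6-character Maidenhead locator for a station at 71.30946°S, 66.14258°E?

MB38bq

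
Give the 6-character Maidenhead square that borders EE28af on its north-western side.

EE18xg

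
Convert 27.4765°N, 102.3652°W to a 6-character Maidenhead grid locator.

DL87tl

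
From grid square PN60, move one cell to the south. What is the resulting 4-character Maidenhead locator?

PM69

Latitude square 0; −1 → -1, wraps to 9, carry into field.
Latitude field N = 13; −1 → 12 = M.
The longitude characters are unchanged.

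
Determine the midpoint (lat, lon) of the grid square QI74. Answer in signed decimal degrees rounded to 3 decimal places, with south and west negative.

Field Q=16, I=8: +16·20° lon, +8·10° lat → SW at lon 140°, lat -10°.
Square 7, 4: +7·2° lon, +4·1° lat → SW at lon 154°, lat -6°.
Cell spans 2° lon × 1° lat. Centre is SW corner plus half of each.
latitude -5.500, longitude 155.000.

-5.500, 155.000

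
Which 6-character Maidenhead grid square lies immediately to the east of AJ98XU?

BJ08au

Longitude subsquare x = 23; +1 → 24, wraps to 0 = a, carry into square.
Longitude square 9; +1 → 10, wraps to 0, carry into field.
Longitude field A = 0; +1 → 1 = B.
The latitude characters are unchanged.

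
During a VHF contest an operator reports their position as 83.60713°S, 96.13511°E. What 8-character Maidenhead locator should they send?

Add 180° to longitude and 90° to latitude: 276.13511, 6.39287.
Field: 276.13511/20 → 13 → N, 6.39287/10 → 0 → A; chars NA.
Square: 16.13511/2 → 8, 6.39287/1 → 6; chars 86.
Subsquare: 0.13511/0.0833333 → 1 → b, 0.39287/0.0416667 → 9 → j; chars bj.
Extended square: 0.05178/0.00833333 → 6, 0.01787/0.00416667 → 4; chars 64.

NA86bj64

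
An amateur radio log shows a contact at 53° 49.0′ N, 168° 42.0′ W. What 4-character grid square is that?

Shift to the Maidenhead origin (180°W, 90°S): lon 11.30, lat 143.82.
Field: 11.30/20 → 0 → A, 143.82/10 → 14 → O; chars AO.
Square: 11.30/2 → 5, 3.82/1 → 3; chars 53.

AO53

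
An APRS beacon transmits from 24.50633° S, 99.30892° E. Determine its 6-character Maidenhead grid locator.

Offset from 180°W / 90°S: lon 279.3089°, lat 65.4937°.
Field: 279.3089/20 → 13 → N, 65.4937/10 → 6 → G; chars NG.
Square: 19.3089/2 → 9, 5.4937/1 → 5; chars 95.
Subsquare: 1.3089/0.0833333 → 15 → p, 0.4937/0.0416667 → 11 → l; chars pl.

NG95pl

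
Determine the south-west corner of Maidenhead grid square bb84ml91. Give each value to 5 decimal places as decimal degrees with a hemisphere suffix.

Field B=1, B=1: +1·20° lon, +1·10° lat → SW at lon -160°, lat -80°.
Square 8, 4: +8·2° lon, +4·1° lat → SW at lon -144°, lat -76°.
Subsquare m=12, l=11: +12·0.0833333° lon, +11·0.0416667° lat → SW at lon -143°, lat -75.5417°.
Extended square 9, 1: +9·0.00833333° lon, +1·0.00416667° lat → SW at lon -142.925°, lat -75.5375°.
latitude 75.53750° S, longitude 142.92500° W.

75.53750° S, 142.92500° W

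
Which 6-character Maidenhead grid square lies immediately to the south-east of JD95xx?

KD05aw

Longitude subsquare x = 23; +1 → 24, wraps to 0 = a, carry into square.
Longitude square 9; +1 → 10, wraps to 0, carry into field.
Longitude field J = 9; +1 → 10 = K.
Latitude subsquare x = 23; −1 → 22 = w.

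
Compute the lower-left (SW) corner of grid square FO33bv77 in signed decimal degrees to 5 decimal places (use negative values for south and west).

53.90417, -73.85833

Field F=5, O=14: +5·20° lon, +14·10° lat → SW at lon -80°, lat 50°.
Square 3, 3: +3·2° lon, +3·1° lat → SW at lon -74°, lat 53°.
Subsquare b=1, v=21: +1·0.0833333° lon, +21·0.0416667° lat → SW at lon -73.9167°, lat 53.875°.
Extended square 7, 7: +7·0.00833333° lon, +7·0.00416667° lat → SW at lon -73.8583°, lat 53.9042°.
latitude 53.90417, longitude -73.85833.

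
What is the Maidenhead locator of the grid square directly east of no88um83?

NO88um93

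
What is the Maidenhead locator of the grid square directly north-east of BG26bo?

BG26cp

Longitude subsquare b = 1; +1 → 2 = c.
Latitude subsquare o = 14; +1 → 15 = p.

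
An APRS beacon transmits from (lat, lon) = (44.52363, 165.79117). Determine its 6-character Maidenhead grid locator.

Offset from 180°W / 90°S: lon 345.7912°, lat 134.5236°.
Field (20°×10°, letters A–R): 345.7912/20 → 17 → R, 134.5236/10 → 13 → N; chars RN.
Square (2°×1°, digits 0–9): 5.7912/2 → 2, 4.5236/1 → 4; chars 24.
Subsquare (5′×2.5′, letters a–x): 1.7912/0.0833333 → 21 → v, 0.5236/0.0416667 → 12 → m; chars vm.

RN24vm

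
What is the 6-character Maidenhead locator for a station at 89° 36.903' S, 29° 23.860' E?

Offset from 180°W / 90°S: lon 209.3977°, lat 0.3850°.
Field: 209.3977/20 → 10 → K, 0.3850/10 → 0 → A; chars KA.
Square: 9.3977/2 → 4, 0.3850/1 → 0; chars 40.
Subsquare: 1.3977/0.0833333 → 16 → q, 0.3850/0.0416667 → 9 → j; chars qj.

KA40qj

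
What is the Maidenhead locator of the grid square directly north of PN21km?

PN21kn

Latitude subsquare m = 12; +1 → 13 = n.
The longitude characters are unchanged.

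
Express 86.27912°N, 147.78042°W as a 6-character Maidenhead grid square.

BR66cg

Offset from 180°W / 90°S: lon 32.2196°, lat 176.2791°.
Field: lon ⌊32.2196/20⌋ = 1 → B; lat ⌊176.2791/10⌋ = 17 → R.
Square: lon ⌊12.2196/2⌋ = 6; lat ⌊6.2791/1⌋ = 6.
Subsquare: lon ⌊0.2196/0.0833333⌋ = 2 → c; lat ⌊0.2791/0.0416667⌋ = 6 → g.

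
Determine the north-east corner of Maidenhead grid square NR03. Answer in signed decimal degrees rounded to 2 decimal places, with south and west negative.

84.00, 82.00

Field N=13, R=17: +13·20° lon, +17·10° lat → SW at lon 80°, lat 80°.
Square 0, 3: +0·2° lon, +3·1° lat → SW at lon 80°, lat 83°.
Cell spans 2° lon × 1° lat. NE corner is SW corner plus one full cell.
latitude 84.00, longitude 82.00.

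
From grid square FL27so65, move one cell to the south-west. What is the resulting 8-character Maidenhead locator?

FL27so54

Longitude extended square 6; −1 → 5.
Latitude extended square 5; −1 → 4.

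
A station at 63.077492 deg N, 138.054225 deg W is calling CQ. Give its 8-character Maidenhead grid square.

CP03xb38

Shift to the Maidenhead origin (180°W, 90°S): lon 41.94577, lat 153.07749.
Field (20°×10°, letters A–R): lon ⌊41.94577/20⌋ = 2 → C; lat ⌊153.07749/10⌋ = 15 → P.
Square (2°×1°, digits 0–9): lon ⌊1.94577/2⌋ = 0; lat ⌊3.07749/1⌋ = 3.
Subsquare (5′×2.5′, letters a–x): lon ⌊1.94577/0.0833333⌋ = 23 → x; lat ⌊0.07749/0.0416667⌋ = 1 → b.
Extended square (30″×15″, digits 0–9): lon ⌊0.02911/0.00833333⌋ = 3; lat ⌊0.03583/0.00416667⌋ = 8.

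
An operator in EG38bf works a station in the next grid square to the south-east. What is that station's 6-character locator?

Longitude subsquare b = 1; +1 → 2 = c.
Latitude subsquare f = 5; −1 → 4 = e.

EG38ce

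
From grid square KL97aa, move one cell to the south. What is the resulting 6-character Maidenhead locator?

KL96ax

Latitude subsquare a = 0; −1 → -1, wraps to 23 = x, carry into square.
Latitude square 7; −1 → 6.
The longitude characters are unchanged.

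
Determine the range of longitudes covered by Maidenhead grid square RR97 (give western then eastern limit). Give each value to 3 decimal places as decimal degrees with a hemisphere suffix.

178.000° E, 180.000° E

Field R=17, R=17: +17·20° lon, +17·10° lat → SW at lon 160°, lat 80°.
Square 9, 7: +9·2° lon, +7·1° lat → SW at lon 178°, lat 87°.
Cell spans 2° lon × 1° lat.
west 178.000° E, east 180.000° E.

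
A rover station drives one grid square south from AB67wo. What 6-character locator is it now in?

AB67wn

Latitude subsquare o = 14; −1 → 13 = n.
The longitude characters are unchanged.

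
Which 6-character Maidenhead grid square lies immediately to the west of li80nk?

Longitude subsquare n = 13; −1 → 12 = m.
The latitude characters are unchanged.

LI80mk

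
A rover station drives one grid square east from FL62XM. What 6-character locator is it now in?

Longitude subsquare x = 23; +1 → 24, wraps to 0 = a, carry into square.
Longitude square 6; +1 → 7.
The latitude characters are unchanged.

FL72am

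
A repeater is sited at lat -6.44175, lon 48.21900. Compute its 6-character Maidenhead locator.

LI43cn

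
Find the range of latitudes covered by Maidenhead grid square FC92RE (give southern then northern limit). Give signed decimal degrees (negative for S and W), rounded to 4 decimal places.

-67.8333, -67.7917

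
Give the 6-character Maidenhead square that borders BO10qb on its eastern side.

Longitude subsquare q = 16; +1 → 17 = r.
The latitude characters are unchanged.

BO10rb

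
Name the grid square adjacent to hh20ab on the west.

HH10xb

Longitude subsquare a = 0; −1 → -1, wraps to 23 = x, carry into square.
Longitude square 2; −1 → 1.
The latitude characters are unchanged.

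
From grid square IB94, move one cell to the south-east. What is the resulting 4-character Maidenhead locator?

JB03

Longitude square 9; +1 → 10, wraps to 0, carry into field.
Longitude field I = 8; +1 → 9 = J.
Latitude square 4; −1 → 3.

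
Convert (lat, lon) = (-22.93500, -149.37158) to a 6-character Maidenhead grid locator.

BG57hb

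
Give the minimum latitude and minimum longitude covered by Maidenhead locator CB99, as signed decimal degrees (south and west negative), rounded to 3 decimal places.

-71.000, -122.000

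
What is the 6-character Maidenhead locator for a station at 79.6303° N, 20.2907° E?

Shift to the Maidenhead origin (180°W, 90°S): lon 200.2907, lat 169.6303.
Field: 200.2907/20 → 10 → K, 169.6303/10 → 16 → Q; chars KQ.
Square: 0.2907/2 → 0, 9.6303/1 → 9; chars 09.
Subsquare: 0.2907/0.0833333 → 3 → d, 0.6303/0.0416667 → 15 → p; chars dp.

KQ09dp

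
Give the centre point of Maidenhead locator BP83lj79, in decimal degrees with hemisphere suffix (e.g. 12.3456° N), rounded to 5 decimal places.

63.41458° N, 143.02083° W

Field B=1, P=15: +1·20° lon, +15·10° lat → SW at lon -160°, lat 60°.
Square 8, 3: +8·2° lon, +3·1° lat → SW at lon -144°, lat 63°.
Subsquare l=11, j=9: +11·0.0833333° lon, +9·0.0416667° lat → SW at lon -143.083°, lat 63.375°.
Extended square 7, 9: +7·0.00833333° lon, +9·0.00416667° lat → SW at lon -143.025°, lat 63.4125°.
Cell spans 0.00833333° lon × 0.00416667° lat. Centre is SW corner plus half of each.
latitude 63.41458° N, longitude 143.02083° W.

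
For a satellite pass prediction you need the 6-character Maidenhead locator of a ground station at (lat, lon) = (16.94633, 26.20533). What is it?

Shift to the Maidenhead origin (180°W, 90°S): lon 206.2053, lat 106.9463.
Field (20°×10°, letters A–R): lon ⌊206.2053/20⌋ = 10 → K; lat ⌊106.9463/10⌋ = 10 → K.
Square (2°×1°, digits 0–9): lon ⌊6.2053/2⌋ = 3; lat ⌊6.9463/1⌋ = 6.
Subsquare (5′×2.5′, letters a–x): lon ⌊0.2053/0.0833333⌋ = 2 → c; lat ⌊0.9463/0.0416667⌋ = 22 → w.

KK36cw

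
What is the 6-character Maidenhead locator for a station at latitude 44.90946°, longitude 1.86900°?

JN04wv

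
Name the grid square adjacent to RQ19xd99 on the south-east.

Longitude extended square 9; +1 → 10, wraps to 0, carry into subsquare.
Longitude subsquare x = 23; +1 → 24, wraps to 0 = a, carry into square.
Longitude square 1; +1 → 2.
Latitude extended square 9; −1 → 8.

RQ29ad08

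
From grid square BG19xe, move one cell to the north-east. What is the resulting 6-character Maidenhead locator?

BG29af

Longitude subsquare x = 23; +1 → 24, wraps to 0 = a, carry into square.
Longitude square 1; +1 → 2.
Latitude subsquare e = 4; +1 → 5 = f.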